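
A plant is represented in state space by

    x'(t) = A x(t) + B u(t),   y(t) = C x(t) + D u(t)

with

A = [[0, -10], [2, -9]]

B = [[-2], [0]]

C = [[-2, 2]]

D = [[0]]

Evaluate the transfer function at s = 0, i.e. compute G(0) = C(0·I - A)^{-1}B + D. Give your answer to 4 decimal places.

G(0) = C(-A)^{-1}B + D = -C A^{-1} B + D.
det A = 20, so A^{-1} = (1/20)·adj(A) = [[-9/20, 1/2], [-1/10, 0]]
A^{-1} B = [9/10, 1/5]^T
C A^{-1} B = -7/5
G(0) = D - C A^{-1} B = 0 - (-7/5) = 7/5 ≈ 1.4000

1.4000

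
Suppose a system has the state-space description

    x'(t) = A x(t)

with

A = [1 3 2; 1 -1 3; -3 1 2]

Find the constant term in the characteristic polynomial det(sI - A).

Expand det(sI - A) for the 3×3 matrix.
p(s) = s^3 - 2s^2 - s + 42.
(Check: constant term = det(-A) = (-1)^3 det A = 42; coefficient of s^2 = -tr A = -2.)
The constant term is 42.

42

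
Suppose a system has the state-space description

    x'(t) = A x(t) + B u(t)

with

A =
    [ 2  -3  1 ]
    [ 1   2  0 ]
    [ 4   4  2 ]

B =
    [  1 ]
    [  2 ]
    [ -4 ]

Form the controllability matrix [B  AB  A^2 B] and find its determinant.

AB = [[-8], [5], [4]]
A^2B = [[-27], [2], [-4]]
Controllability matrix C = [B  AB  A^2B] = [[1, -8, -27], [2, 5, 2], [-4, 4, -4]]
Expanding along the first row, det(C) = 1·(5·(-4) - 2·4) - (-8)·(2·(-4) - 2·(-4)) + (-27)·(2·4 - 5·(-4)) = 1·(-28) - (-8)·0 + (-27)·28 = -784
Since det(C) ≠ 0, rank(C) = 3 and the system is completely controllable.

-784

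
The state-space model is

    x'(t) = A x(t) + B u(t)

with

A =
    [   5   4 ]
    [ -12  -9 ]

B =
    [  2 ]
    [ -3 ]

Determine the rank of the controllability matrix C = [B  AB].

AB = [[-2], [3]]
Controllability matrix C = [B  AB] = [[2, -2], [-3, 3]]
Every column of C is a scalar multiple of column 1 = [2, -3] (multipliers 1, -1), so the columns span a one-dimensional space.
C ≠ 0, hence rank(C) = 1.
rank(C) = 1 < n = 2, so the pair (A, B) is not completely controllable.

1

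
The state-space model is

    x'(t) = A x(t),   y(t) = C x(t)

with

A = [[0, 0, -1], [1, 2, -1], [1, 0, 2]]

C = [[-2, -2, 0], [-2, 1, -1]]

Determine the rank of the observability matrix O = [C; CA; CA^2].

CA = [[-2, -4, 4], [0, 2, -1]]
CA^2 = [[0, -8, 14], [1, 4, -4]]
Observability matrix O = [C; CA; CA^2] = [[-2, -2, 0], [-2, 1, -1], [-2, -4, 4], [0, 2, -1], [0, -8, 14], [1, 4, -4]]
Take the 3×3 submatrix of O formed by rows 1, 2, 3: [[-2, -2, 0], [-2, 1, -1], [-2, -4, 4]]. Its determinant is (-2)·(1·4 - (-1)·(-4)) - (-2)·((-2)·4 - (-1)·(-2)) + 0·((-2)·(-4) - 1·(-2)) = (-2)·0 - (-2)·(-10) + 0·10 = -20 ≠ 0.
So rank(O) ≥ 3; since O has 3 columns, rank(O) = 3.
rank(O) = 3 = n, so the pair (A, C) is completely observable.

3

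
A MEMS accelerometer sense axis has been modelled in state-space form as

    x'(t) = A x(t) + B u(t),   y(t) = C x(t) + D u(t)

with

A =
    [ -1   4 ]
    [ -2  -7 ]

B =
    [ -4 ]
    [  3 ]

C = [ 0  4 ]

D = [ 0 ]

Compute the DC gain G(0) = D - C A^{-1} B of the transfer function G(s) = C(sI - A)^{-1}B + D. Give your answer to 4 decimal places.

2.9333

G(0) = C(-A)^{-1}B + D = -C A^{-1} B + D.
det A = 15, so A^{-1} = (1/15)·adj(A) = [[-7/15, -4/15], [2/15, -1/15]]
A^{-1} B = [16/15, -11/15]^T
C A^{-1} B = -44/15
G(0) = D - C A^{-1} B = 0 - (-44/15) = 44/15 ≈ 2.9333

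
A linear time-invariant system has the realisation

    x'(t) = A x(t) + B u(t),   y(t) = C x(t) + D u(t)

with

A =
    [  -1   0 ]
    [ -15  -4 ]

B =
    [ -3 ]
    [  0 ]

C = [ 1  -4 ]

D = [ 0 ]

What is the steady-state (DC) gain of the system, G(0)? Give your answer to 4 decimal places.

G(0) = C(-A)^{-1}B + D = -C A^{-1} B + D.
det A = 4, so A^{-1} = (1/4)·adj(A) = [[-1, 0], [15/4, -1/4]]
A^{-1} B = [3, -45/4]^T
C A^{-1} B = 48
G(0) = D - C A^{-1} B = 0 - (48) = -48

-48.0000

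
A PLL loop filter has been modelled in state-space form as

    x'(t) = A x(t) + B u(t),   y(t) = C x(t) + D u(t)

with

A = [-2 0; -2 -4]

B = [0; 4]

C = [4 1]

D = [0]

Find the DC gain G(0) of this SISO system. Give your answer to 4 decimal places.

1.0000

G(0) = C(-A)^{-1}B + D = -C A^{-1} B + D.
det A = 8, so A^{-1} = (1/8)·adj(A) = [[-1/2, 0], [1/4, -1/4]]
A^{-1} B = [0, -1]^T
C A^{-1} B = -1
G(0) = D - C A^{-1} B = 0 - (-1) = 1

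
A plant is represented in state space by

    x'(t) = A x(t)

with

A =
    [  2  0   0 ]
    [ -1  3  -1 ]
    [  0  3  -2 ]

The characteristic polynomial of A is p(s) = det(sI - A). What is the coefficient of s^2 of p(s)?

Expand det(sI - A) for the 3×3 matrix.
p(s) = s^3 - 3s^2 - s + 6.
(Check: constant term = det(-A) = (-1)^3 det A = 6; coefficient of s^2 = -tr A = -3.)
The coefficient of s^2 is -3.

-3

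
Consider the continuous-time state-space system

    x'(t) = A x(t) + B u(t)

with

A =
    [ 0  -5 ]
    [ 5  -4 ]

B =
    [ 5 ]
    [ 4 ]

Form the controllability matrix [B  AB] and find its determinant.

AB = [[-20], [9]]
Controllability matrix C = [B  AB] = [[5, -20], [4, 9]]
det(C) = 5·9 - (-20)·4 = 45 - (-80) = 125
Since det(C) ≠ 0, rank(C) = 2 and the system is completely controllable.

125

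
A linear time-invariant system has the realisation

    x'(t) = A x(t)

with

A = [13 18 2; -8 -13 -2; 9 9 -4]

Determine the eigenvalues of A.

-5, -4, 5

det(sI - A) = s^3 - (tr A)s^2 + (M11 + M22 + M33)s - det A, where Mii is the 2×2 principal minor of A obtained by deleting row i and column i.
tr A = 13 + (-13) + (-4) = -4; M11 = (-13)·(-4) - (-2)·9 = 52 - (-18) = 70; M22 = 13·(-4) - 2·9 = -52 - 18 = -70; M33 = 13·(-13) - 18·(-8) = -169 - (-144) = -25; sum of minors = -25.
det A = 13·((-13)·(-4) - (-2)·9) - 18·((-8)·(-4) - (-2)·9) + 2·((-8)·9 - (-13)·9) = 13·70 - 18·50 + 2·45 = 100.
So p(s) = det(sI - A) = s^3 + 4s^2 - 25s - 100.
Rational-root test: any integer root divides -100. Testing small divisors, s = -4 works: p(-4) = -64 + 64 + 100 + (-100) = 0, so (s + 4) is a factor.
Dividing, p(s) = (s + 4)(s^2 - 25).
Factor s^2 - 25: two numbers with sum 0 and product -25 are 5 and -5, so s^2 - 25 = (s - 5)(s + 5).
Hence p(s) = (s - 5) (s + 4) (s + 5), with roots -5, -4, 5.
At least one eigenvalue has non-negative real part, so the system is not asymptotically stable.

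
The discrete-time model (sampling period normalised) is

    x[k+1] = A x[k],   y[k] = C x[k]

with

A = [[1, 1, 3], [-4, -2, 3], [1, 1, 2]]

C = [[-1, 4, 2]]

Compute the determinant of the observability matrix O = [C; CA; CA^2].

-1168

CA = [[-15, -7, 13]]
CA^2 = [[26, 12, -40]]
Observability matrix O = [C; CA; CA^2] = [[-1, 4, 2], [-15, -7, 13], [26, 12, -40]]
Expanding along the first row, det(O) = (-1)·((-7)·(-40) - 13·12) - 4·((-15)·(-40) - 13·26) + 2·((-15)·12 - (-7)·26) = (-1)·124 - 4·262 + 2·2 = -1168
Since det(O) ≠ 0, rank(O) = 3 and the system is completely observable.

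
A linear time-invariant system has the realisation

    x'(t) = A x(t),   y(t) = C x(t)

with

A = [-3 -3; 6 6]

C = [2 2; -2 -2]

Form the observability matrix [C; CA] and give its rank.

CA = [[6, 6], [-6, -6]]
Observability matrix O = [C; CA] = [[2, 2], [-2, -2], [6, 6], [-6, -6]]
Every row of O is a scalar multiple of row 1 = [2, 2] (multipliers 1, -1, 3, -3), so the rows span a one-dimensional space.
O ≠ 0, hence rank(O) = 1.
rank(O) = 1 < n = 2, so the pair (A, C) is not completely observable.

1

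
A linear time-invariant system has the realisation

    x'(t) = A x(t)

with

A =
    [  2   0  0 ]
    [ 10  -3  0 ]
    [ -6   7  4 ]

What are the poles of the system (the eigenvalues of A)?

det(sI - A) = s^3 - (tr A)s^2 + (M11 + M22 + M33)s - det A, where Mii is the 2×2 principal minor of A obtained by deleting row i and column i.
tr A = 2 + (-3) + 4 = 3; M11 = (-3)·4 - 0·7 = -12 - 0 = -12; M22 = 2·4 - 0·(-6) = 8 - 0 = 8; M33 = 2·(-3) - 0·10 = -6 - 0 = -6; sum of minors = -10.
det A = 2·((-3)·4 - 0·7) - 0·(10·4 - 0·(-6)) + 0·(10·7 - (-3)·(-6)) = 2·(-12) - 0·40 + 0·52 = -24.
So p(s) = det(sI - A) = s^3 - 3s^2 - 10s + 24.
Rational-root test: any integer root divides 24. Testing small divisors, s = 2 works: p(2) = 8 + (-12) + (-20) + 24 = 0, so (s - 2) is a factor.
Dividing, p(s) = (s - 2)(s^2 - s - 12).
Factor s^2 - s - 12: two numbers with sum 1 and product -12 are 4 and -3, so s^2 - s - 12 = (s - 4)(s + 3).
Hence p(s) = (s - 4) (s - 2) (s + 3), with roots -3, 2, 4.
At least one eigenvalue has non-negative real part, so the system is not asymptotically stable.

-3, 2, 4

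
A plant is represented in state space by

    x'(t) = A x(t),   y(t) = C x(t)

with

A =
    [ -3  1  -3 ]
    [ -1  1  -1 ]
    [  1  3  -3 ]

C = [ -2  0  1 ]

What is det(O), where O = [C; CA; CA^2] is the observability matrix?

CA = [[7, 1, 3]]
CA^2 = [[-19, 17, -31]]
Observability matrix O = [C; CA; CA^2] = [[-2, 0, 1], [7, 1, 3], [-19, 17, -31]]
Expanding along the first row, det(O) = (-2)·(1·(-31) - 3·17) - 0·(7·(-31) - 3·(-19)) + 1·(7·17 - 1·(-19)) = (-2)·(-82) - 0·(-160) + 1·138 = 302
Since det(O) ≠ 0, rank(O) = 3 and the system is completely observable.

302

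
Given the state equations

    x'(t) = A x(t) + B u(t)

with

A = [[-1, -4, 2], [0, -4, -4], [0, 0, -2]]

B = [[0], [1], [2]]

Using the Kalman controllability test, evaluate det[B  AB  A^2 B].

AB = [[0], [-12], [-4]]
A^2B = [[40], [64], [8]]
Controllability matrix C = [B  AB  A^2B] = [[0, 0, 40], [1, -12, 64], [2, -4, 8]]
Expanding along the first row, det(C) = 0·((-12)·8 - 64·(-4)) - 0·(1·8 - 64·2) + 40·(1·(-4) - (-12)·2) = 0·160 - 0·(-120) + 40·20 = 800
Since det(C) ≠ 0, rank(C) = 3 and the system is completely controllable.

800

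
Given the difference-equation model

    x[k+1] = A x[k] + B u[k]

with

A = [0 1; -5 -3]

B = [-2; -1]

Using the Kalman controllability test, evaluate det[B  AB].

AB = [[-1], [13]]
Controllability matrix C = [B  AB] = [[-2, -1], [-1, 13]]
det(C) = (-2)·13 - (-1)·(-1) = -26 - 1 = -27
Since det(C) ≠ 0, rank(C) = 2 and the system is completely controllable.

-27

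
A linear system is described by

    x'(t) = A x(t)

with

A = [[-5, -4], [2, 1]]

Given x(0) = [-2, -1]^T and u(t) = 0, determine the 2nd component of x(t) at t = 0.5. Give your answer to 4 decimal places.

det(sI - A) = s^2 - (tr A)s + det A, with tr A = (-5) + 1 = -4 and det A = (-5)·1 - (-4)·2 = -5 - (-8) = 3.
So p(s) = det(sI - A) = s^2 + 4s + 3.
Factor s^2 + 4s + 3: two numbers with sum -4 and product 3 are -1 and -3, so s^2 + 4s + 3 = (s + 1)(s + 3).
Hence p(s) = (s + 1) (s + 3), with roots -3, -1.
The eigenvalues -3, -1 are distinct and real, so A is diagonalisable and x(t) = e^{At} x(0) = V diag(e^{λ_i t}) V^{-1} x(0), where the columns of V are the eigenvectors.
λ = -3: A - (-3)I = [[-2, -4], [2, 4]]. Row 1 gives (-2)·v1 + (-4)·v2 = 0, so take v_1 = [2, -1]^T.
λ = -1: A - (-1)I = [[-4, -4], [2, 2]]. Row 1 gives (-4)·v1 + (-4)·v2 = 0, so take v_2 = [-1, 1]^T.
V = [v_1 v_2] = [[2, -1], [-1, 1]] has det V = 1, so V^{-1} = adj(V)/det V = [[1, 1], [1, 2]].
Modal coordinates z(0) = V^{-1} x(0): 1·(-2) + 1·(-1) = -3; 1·(-2) + 2·(-1) = -4; so z(0) = [-3, -4]^T.
x_2(t) = Σ_i (v_i)_2 · z_i(0) · e^{λ_i t} (row 2 of V times the modal terms).
x_2(0.5) = (-1)·(-3)·e^{-3·0.5} + 1·(-4)·e^{-1·0.5} = 3·0.223130 + (-4)·0.606531 = -1.7567.

-1.7567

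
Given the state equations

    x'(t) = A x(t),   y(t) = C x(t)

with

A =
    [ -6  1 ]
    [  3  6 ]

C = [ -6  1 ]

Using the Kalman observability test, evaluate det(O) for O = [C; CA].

CA = [[39, 0]]
Observability matrix O = [C; CA] = [[-6, 1], [39, 0]]
det(O) = (-6)·0 - 1·39 = 0 - 39 = -39
Since det(O) ≠ 0, rank(O) = 2 and the system is completely observable.

-39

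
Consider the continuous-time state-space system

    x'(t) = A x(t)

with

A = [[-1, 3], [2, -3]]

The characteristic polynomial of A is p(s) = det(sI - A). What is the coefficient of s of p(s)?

For a 2×2 matrix, det(sI - A) = s^2 - (tr A)s + det A.
tr A = -4, det A = -3.
So p(s) = s^2 + 4s - 3.
The coefficient of s is 4.

4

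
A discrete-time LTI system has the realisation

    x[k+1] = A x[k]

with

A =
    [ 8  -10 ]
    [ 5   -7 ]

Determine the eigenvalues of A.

-2, 3

det(zI - A) = z^2 - (tr A)z + det A, with tr A = 8 + (-7) = 1 and det A = 8·(-7) - (-10)·5 = -56 - (-50) = -6.
So p(z) = det(zI - A) = z^2 - z - 6.
Factor z^2 - z - 6: two numbers with sum 1 and product -6 are 3 and -2, so z^2 - z - 6 = (z - 3)(z + 2).
Hence p(z) = (z - 3) (z + 2), with roots -2, 3.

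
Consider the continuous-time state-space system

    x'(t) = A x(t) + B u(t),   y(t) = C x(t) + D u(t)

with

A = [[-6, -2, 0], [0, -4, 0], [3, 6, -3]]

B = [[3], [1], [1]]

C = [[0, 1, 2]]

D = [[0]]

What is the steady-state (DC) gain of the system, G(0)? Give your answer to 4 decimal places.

G(0) = C(-A)^{-1}B + D = -C A^{-1} B + D.
det A = -72, so A^{-1} = (1/-72)·adj(A) = [[-1/6, 1/12, 0], [0, -1/4, 0], [-1/6, -5/12, -1/3]]
A^{-1} B = [-5/12, -1/4, -5/4]^T
C A^{-1} B = -11/4
G(0) = D - C A^{-1} B = 0 - (-11/4) = 11/4 ≈ 2.7500

2.7500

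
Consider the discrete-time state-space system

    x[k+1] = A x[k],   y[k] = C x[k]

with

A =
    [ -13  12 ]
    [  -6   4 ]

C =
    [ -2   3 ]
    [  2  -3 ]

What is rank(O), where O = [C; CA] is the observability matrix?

1

CA = [[8, -12], [-8, 12]]
Observability matrix O = [C; CA] = [[-2, 3], [2, -3], [8, -12], [-8, 12]]
Every row of O is a scalar multiple of row 1 = [-2, 3] (multipliers 1, -1, -4, 4), so the rows span a one-dimensional space.
O ≠ 0, hence rank(O) = 1.
rank(O) = 1 < n = 2, so the pair (A, C) is not completely observable.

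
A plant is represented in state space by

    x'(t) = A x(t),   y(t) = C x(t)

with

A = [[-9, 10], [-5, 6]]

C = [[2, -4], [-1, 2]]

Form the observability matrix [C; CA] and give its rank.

1

CA = [[2, -4], [-1, 2]]
Observability matrix O = [C; CA] = [[2, -4], [-1, 2], [2, -4], [-1, 2]]
Every row of O is a scalar multiple of row 1 = [2, -4] (multipliers 1, -1/2, 1, -1/2), so the rows span a one-dimensional space.
O ≠ 0, hence rank(O) = 1.
rank(O) = 1 < n = 2, so the pair (A, C) is not completely observable.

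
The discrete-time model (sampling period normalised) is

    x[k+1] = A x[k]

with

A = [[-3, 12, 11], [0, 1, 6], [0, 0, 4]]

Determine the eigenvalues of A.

-3, 1, 4

det(zI - A) = z^3 - (tr A)z^2 + (M11 + M22 + M33)z - det A, where Mii is the 2×2 principal minor of A obtained by deleting row i and column i.
tr A = (-3) + 1 + 4 = 2; M11 = 1·4 - 6·0 = 4 - 0 = 4; M22 = (-3)·4 - 11·0 = -12 - 0 = -12; M33 = (-3)·1 - 12·0 = -3 - 0 = -3; sum of minors = -11.
det A = (-3)·(1·4 - 6·0) - 12·(0·4 - 6·0) + 11·(0·0 - 1·0) = (-3)·4 - 12·0 + 11·0 = -12.
So p(z) = det(zI - A) = z^3 - 2z^2 - 11z + 12.
Rational-root test: any integer root divides 12. Testing small divisors, z = 1 works: p(1) = 1 + (-2) + (-11) + 12 = 0, so (z - 1) is a factor.
Dividing, p(z) = (z - 1)(z^2 - z - 12).
Factor z^2 - z - 12: two numbers with sum 1 and product -12 are 4 and -3, so z^2 - z - 12 = (z - 4)(z + 3).
Hence p(z) = (z - 4) (z - 1) (z + 3), with roots -3, 1, 4.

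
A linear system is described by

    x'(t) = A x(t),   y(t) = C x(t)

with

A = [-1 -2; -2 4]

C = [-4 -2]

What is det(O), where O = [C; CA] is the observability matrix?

16

CA = [[8, 0]]
Observability matrix O = [C; CA] = [[-4, -2], [8, 0]]
det(O) = (-4)·0 - (-2)·8 = 0 - (-16) = 16
Since det(O) ≠ 0, rank(O) = 2 and the system is completely observable.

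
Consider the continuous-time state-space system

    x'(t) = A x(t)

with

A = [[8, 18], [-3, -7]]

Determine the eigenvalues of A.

-1, 2

det(sI - A) = s^2 - (tr A)s + det A, with tr A = 8 + (-7) = 1 and det A = 8·(-7) - 18·(-3) = -56 - (-54) = -2.
So p(s) = det(sI - A) = s^2 - s - 2.
Factor s^2 - s - 2: two numbers with sum 1 and product -2 are 2 and -1, so s^2 - s - 2 = (s - 2)(s + 1).
Hence p(s) = (s - 2) (s + 1), with roots -1, 2.
At least one eigenvalue has non-negative real part, so the system is not asymptotically stable.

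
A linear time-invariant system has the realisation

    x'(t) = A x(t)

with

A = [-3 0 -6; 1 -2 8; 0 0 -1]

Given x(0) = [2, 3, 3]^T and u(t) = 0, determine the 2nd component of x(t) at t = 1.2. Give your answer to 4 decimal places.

4.1266

det(sI - A) = s^3 - (tr A)s^2 + (M11 + M22 + M33)s - det A, where Mii is the 2×2 principal minor of A obtained by deleting row i and column i.
tr A = (-3) + (-2) + (-1) = -6; M11 = (-2)·(-1) - 8·0 = 2 - 0 = 2; M22 = (-3)·(-1) - (-6)·0 = 3 - 0 = 3; M33 = (-3)·(-2) - 0·1 = 6 - 0 = 6; sum of minors = 11.
det A = (-3)·((-2)·(-1) - 8·0) - 0·(1·(-1) - 8·0) + (-6)·(1·0 - (-2)·0) = (-3)·2 - 0·(-1) + (-6)·0 = -6.
So p(s) = det(sI - A) = s^3 + 6s^2 + 11s + 6.
Rational-root test: any integer root divides 6. Testing small divisors, s = -1 works: p(-1) = -1 + 6 + (-11) + 6 = 0, so (s + 1) is a factor.
Dividing, p(s) = (s + 1)(s^2 + 5s + 6).
Factor s^2 + 5s + 6: two numbers with sum -5 and product 6 are -2 and -3, so s^2 + 5s + 6 = (s + 2)(s + 3).
Hence p(s) = (s + 1) (s + 2) (s + 3), with roots -3, -2, -1.
The eigenvalues -3, -2, -1 are distinct and real, so A is diagonalisable and x(t) = e^{At} x(0) = V diag(e^{λ_i t}) V^{-1} x(0), where the columns of V are the eigenvectors.
λ = -3: A - (-3)I = [[0, 0, -6], [1, 1, 8], [0, 0, 2]]. v must be orthogonal to every row; (row 1) × (row 2) = [6, -6, 0], so take v_1 = [1, -1, 0]^T.
λ = -2: A - (-2)I = [[-1, 0, -6], [1, 0, 8], [0, 0, 1]]. v must be orthogonal to every row; (row 1) × (row 2) = [0, 2, 0], so take v_2 = [0, 1, 0]^T.
λ = -1: A - (-1)I = [[-2, 0, -6], [1, -1, 8], [0, 0, 0]]. v must be orthogonal to every row; (row 1) × (row 2) = [-6, 10, 2], so take v_3 = [-3, 5, 1]^T.
V = [v_1 v_2 v_3] = [[1, 0, -3], [-1, 1, 5], [0, 0, 1]] has det V = 1, so V^{-1} = adj(V)/det V = [[1, 0, 3], [1, 1, -2], [0, 0, 1]].
Modal coordinates z(0) = V^{-1} x(0): 1·2 + 0·3 + 3·3 = 11; 1·2 + 1·3 + (-2)·3 = -1; 0·2 + 0·3 + 1·3 = 3; so z(0) = [11, -1, 3]^T.
x_2(t) = Σ_i (v_i)_2 · z_i(0) · e^{λ_i t} (row 2 of V times the modal terms).
x_2(1.2) = (-1)·11·e^{-3·1.2} + 1·(-1)·e^{-2·1.2} + 5·3·e^{-1·1.2} = (-11)·0.027324 + (-1)·0.090718 + 15·0.301194 = 4.1266.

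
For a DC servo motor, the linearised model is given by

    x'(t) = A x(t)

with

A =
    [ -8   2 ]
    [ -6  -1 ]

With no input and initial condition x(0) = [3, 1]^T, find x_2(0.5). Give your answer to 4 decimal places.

-0.6634

det(sI - A) = s^2 - (tr A)s + det A, with tr A = (-8) + (-1) = -9 and det A = (-8)·(-1) - 2·(-6) = 8 - (-12) = 20.
So p(s) = det(sI - A) = s^2 + 9s + 20.
Factor s^2 + 9s + 20: two numbers with sum -9 and product 20 are -4 and -5, so s^2 + 9s + 20 = (s + 4)(s + 5).
Hence p(s) = (s + 4) (s + 5), with roots -5, -4.
The eigenvalues -5, -4 are distinct and real, so A is diagonalisable and x(t) = e^{At} x(0) = V diag(e^{λ_i t}) V^{-1} x(0), where the columns of V are the eigenvectors.
λ = -5: A - (-5)I = [[-3, 2], [-6, 4]]. Row 1 gives (-3)·v1 + 2·v2 = 0, so take v_1 = [2, 3]^T.
λ = -4: A - (-4)I = [[-4, 2], [-6, 3]]. Row 1 gives (-4)·v1 + 2·v2 = 0, so take v_2 = [-1, -2]^T.
V = [v_1 v_2] = [[2, -1], [3, -2]] has det V = -1, so V^{-1} = adj(V)/det V = [[2, -1], [3, -2]].
Modal coordinates z(0) = V^{-1} x(0): 2·3 + (-1)·1 = 5; 3·3 + (-2)·1 = 7; so z(0) = [5, 7]^T.
x_2(t) = Σ_i (v_i)_2 · z_i(0) · e^{λ_i t} (row 2 of V times the modal terms).
x_2(0.5) = 3·5·e^{-5·0.5} + (-2)·7·e^{-4·0.5} = 15·0.082085 + (-14)·0.135335 = -0.6634.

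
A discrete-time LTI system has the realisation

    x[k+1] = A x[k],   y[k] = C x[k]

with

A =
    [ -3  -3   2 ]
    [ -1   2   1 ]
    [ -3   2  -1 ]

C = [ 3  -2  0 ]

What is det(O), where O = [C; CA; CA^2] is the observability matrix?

1431

CA = [[-7, -13, 4]]
CA^2 = [[22, 3, -31]]
Observability matrix O = [C; CA; CA^2] = [[3, -2, 0], [-7, -13, 4], [22, 3, -31]]
Expanding along the first row, det(O) = 3·((-13)·(-31) - 4·3) - (-2)·((-7)·(-31) - 4·22) + 0·((-7)·3 - (-13)·22) = 3·391 - (-2)·129 + 0·265 = 1431
Since det(O) ≠ 0, rank(O) = 3 and the system is completely observable.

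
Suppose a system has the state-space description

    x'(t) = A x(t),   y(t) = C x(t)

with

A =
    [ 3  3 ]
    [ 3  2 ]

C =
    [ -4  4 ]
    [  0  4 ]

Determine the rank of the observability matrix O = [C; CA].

CA = [[0, -4], [12, 8]]
Observability matrix O = [C; CA] = [[-4, 4], [0, 4], [0, -4], [12, 8]]
Take the 2×2 submatrix of O formed by rows 1, 2: [[-4, 4], [0, 4]]. Its determinant is (-4)·4 - 4·0 = -16 - 0 = -16 ≠ 0.
So rank(O) ≥ 2; since O has 2 columns, rank(O) = 2.
rank(O) = 2 = n, so the pair (A, C) is completely observable.

2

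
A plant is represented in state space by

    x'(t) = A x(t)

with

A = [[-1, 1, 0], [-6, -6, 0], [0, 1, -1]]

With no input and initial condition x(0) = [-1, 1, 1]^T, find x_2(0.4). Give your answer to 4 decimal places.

0.5991

det(sI - A) = s^3 - (tr A)s^2 + (M11 + M22 + M33)s - det A, where Mii is the 2×2 principal minor of A obtained by deleting row i and column i.
tr A = (-1) + (-6) + (-1) = -8; M11 = (-6)·(-1) - 0·1 = 6 - 0 = 6; M22 = (-1)·(-1) - 0·0 = 1 - 0 = 1; M33 = (-1)·(-6) - 1·(-6) = 6 - (-6) = 12; sum of minors = 19.
det A = (-1)·((-6)·(-1) - 0·1) - 1·((-6)·(-1) - 0·0) + 0·((-6)·1 - (-6)·0) = (-1)·6 - 1·6 + 0·(-6) = -12.
So p(s) = det(sI - A) = s^3 + 8s^2 + 19s + 12.
Rational-root test: any integer root divides 12. Testing small divisors, s = -1 works: p(-1) = -1 + 8 + (-19) + 12 = 0, so (s + 1) is a factor.
Dividing, p(s) = (s + 1)(s^2 + 7s + 12).
Factor s^2 + 7s + 12: two numbers with sum -7 and product 12 are -3 and -4, so s^2 + 7s + 12 = (s + 3)(s + 4).
Hence p(s) = (s + 1) (s + 3) (s + 4), with roots -4, -3, -1.
The eigenvalues -4, -3, -1 are distinct and real, so A is diagonalisable and x(t) = e^{At} x(0) = V diag(e^{λ_i t}) V^{-1} x(0), where the columns of V are the eigenvectors.
λ = -4: A - (-4)I = [[3, 1, 0], [-6, -2, 0], [0, 1, 3]]. v must be orthogonal to every row; (row 1) × (row 3) = [3, -9, 3], so take v_1 = [1, -3, 1]^T.
λ = -3: A - (-3)I = [[2, 1, 0], [-6, -3, 0], [0, 1, 2]]. v must be orthogonal to every row; (row 1) × (row 3) = [2, -4, 2], so take v_2 = [-1, 2, -1]^T.
λ = -1: A - (-1)I = [[0, 1, 0], [-6, -5, 0], [0, 1, 0]]. v must be orthogonal to every row; (row 1) × (row 2) = [0, 0, 6], so take v_3 = [0, 0, 1]^T.
V = [v_1 v_2 v_3] = [[1, -1, 0], [-3, 2, 0], [1, -1, 1]] has det V = -1, so V^{-1} = adj(V)/det V = [[-2, -1, 0], [-3, -1, 0], [-1, 0, 1]].
Modal coordinates z(0) = V^{-1} x(0): (-2)·(-1) + (-1)·1 + 0·1 = 1; (-3)·(-1) + (-1)·1 + 0·1 = 2; (-1)·(-1) + 0·1 + 1·1 = 2; so z(0) = [1, 2, 2]^T.
x_2(t) = Σ_i (v_i)_2 · z_i(0) · e^{λ_i t} (row 2 of V times the modal terms).
x_2(0.4) = (-3)·1·e^{-4·0.4} + 2·2·e^{-3·0.4} + 0·2·e^{-1·0.4} = (-3)·0.201897 + 4·0.301194 + 0·0.670320 = 0.5991.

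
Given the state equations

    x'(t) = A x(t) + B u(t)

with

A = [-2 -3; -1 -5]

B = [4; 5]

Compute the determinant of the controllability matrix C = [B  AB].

-1

AB = [[-23], [-29]]
Controllability matrix C = [B  AB] = [[4, -23], [5, -29]]
det(C) = 4·(-29) - (-23)·5 = -116 - (-115) = -1
Since det(C) ≠ 0, rank(C) = 2 and the system is completely controllable.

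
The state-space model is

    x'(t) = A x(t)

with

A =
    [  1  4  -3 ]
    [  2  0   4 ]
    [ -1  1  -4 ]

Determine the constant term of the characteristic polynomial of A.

-6

Expand det(sI - A) for the 3×3 matrix.
p(s) = s^3 + 3s^2 - 19s - 6.
(Check: constant term = det(-A) = (-1)^3 det A = -6; coefficient of s^2 = -tr A = 3.)
The constant term is -6.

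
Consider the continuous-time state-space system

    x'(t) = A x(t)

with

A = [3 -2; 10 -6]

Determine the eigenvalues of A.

det(sI - A) = s^2 - (tr A)s + det A, with tr A = 3 + (-6) = -3 and det A = 3·(-6) - (-2)·10 = -18 - (-20) = 2.
So p(s) = det(sI - A) = s^2 + 3s + 2.
Factor s^2 + 3s + 2: two numbers with sum -3 and product 2 are -1 and -2, so s^2 + 3s + 2 = (s + 1)(s + 2).
Hence p(s) = (s + 1) (s + 2), with roots -2, -1.
All eigenvalues have negative real part, so the system is asymptotically stable.

-2, -1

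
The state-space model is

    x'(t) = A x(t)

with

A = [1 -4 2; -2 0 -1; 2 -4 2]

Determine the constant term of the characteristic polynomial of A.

-4

Expand det(sI - A) for the 3×3 matrix.
p(s) = s^3 - 3s^2 - 14s - 4.
(Check: constant term = det(-A) = (-1)^3 det A = -4; coefficient of s^2 = -tr A = -3.)
The constant term is -4.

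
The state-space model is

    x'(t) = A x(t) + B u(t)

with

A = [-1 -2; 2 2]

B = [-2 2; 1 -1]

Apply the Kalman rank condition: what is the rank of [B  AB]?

2

AB = [[0, 0], [-2, 2]]
Controllability matrix C = [B  AB] = [[-2, 2, 0, 0], [1, -1, -2, 2]]
Take the 2×2 submatrix of C formed by columns 1, 3: [[-2, 0], [1, -2]]. Its determinant is (-2)·(-2) - 0·1 = 4 - 0 = 4 ≠ 0.
So rank(C) ≥ 2; since C has 2 rows, rank(C) = 2.
rank(C) = 2 = n, so the pair (A, B) is completely controllable.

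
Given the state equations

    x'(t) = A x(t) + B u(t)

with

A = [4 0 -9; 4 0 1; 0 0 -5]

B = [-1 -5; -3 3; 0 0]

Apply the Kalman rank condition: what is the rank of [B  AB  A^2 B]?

AB = [[-4, -20], [-4, -20], [0, 0]]
A^2B = [[-16, -80], [-16, -80], [0, 0]]
Controllability matrix C = [B  AB  A^2B] = [[-1, -5, -4, -20, -16, -80], [-3, 3, -4, -20, -16, -80], [0, 0, 0, 0, 0, 0]]
Row 3 of C is identically zero, so rank(C) ≤ 2.
The 2×2 minor from rows 1, 2, columns 1, 2 is (-1)·3 - (-5)·(-3) = -3 - 15 = -18 ≠ 0, so rank(C) = 2.
rank(C) = 2 < n = 3, so the pair (A, B) is not completely controllable.

2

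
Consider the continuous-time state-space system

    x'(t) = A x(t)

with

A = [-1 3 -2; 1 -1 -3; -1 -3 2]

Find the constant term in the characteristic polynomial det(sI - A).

-22

Expand det(sI - A) for the 3×3 matrix.
p(s) = s^3 - 17s - 22.
(Check: constant term = det(-A) = (-1)^3 det A = -22; coefficient of s^2 = -tr A = 0.)
The constant term is -22.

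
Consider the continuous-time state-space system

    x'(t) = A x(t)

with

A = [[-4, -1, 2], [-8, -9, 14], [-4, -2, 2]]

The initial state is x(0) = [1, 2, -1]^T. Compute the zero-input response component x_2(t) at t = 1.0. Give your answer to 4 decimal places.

-0.8970

det(sI - A) = s^3 - (tr A)s^2 + (M11 + M22 + M33)s - det A, where Mii is the 2×2 principal minor of A obtained by deleting row i and column i.
tr A = (-4) + (-9) + 2 = -11; M11 = (-9)·2 - 14·(-2) = -18 - (-28) = 10; M22 = (-4)·2 - 2·(-4) = -8 - (-8) = 0; M33 = (-4)·(-9) - (-1)·(-8) = 36 - 8 = 28; sum of minors = 38.
det A = (-4)·((-9)·2 - 14·(-2)) - (-1)·((-8)·2 - 14·(-4)) + 2·((-8)·(-2) - (-9)·(-4)) = (-4)·10 - (-1)·40 + 2·(-20) = -40.
So p(s) = det(sI - A) = s^3 + 11s^2 + 38s + 40.
Rational-root test: any integer root divides 40. Testing small divisors, s = -2 works: p(-2) = -8 + 44 + (-76) + 40 = 0, so (s + 2) is a factor.
Dividing, p(s) = (s + 2)(s^2 + 9s + 20).
Factor s^2 + 9s + 20: two numbers with sum -9 and product 20 are -4 and -5, so s^2 + 9s + 20 = (s + 4)(s + 5).
Hence p(s) = (s + 2) (s + 4) (s + 5), with roots -5, -4, -2.
The eigenvalues -5, -4, -2 are distinct and real, so A is diagonalisable and x(t) = e^{At} x(0) = V diag(e^{λ_i t}) V^{-1} x(0), where the columns of V are the eigenvectors.
λ = -5: A - (-5)I = [[1, -1, 2], [-8, -4, 14], [-4, -2, 7]]. v must be orthogonal to every row; (row 1) × (row 2) = [-6, -30, -12], so take v_1 = [-1, -5, -2]^T.
λ = -4: A - (-4)I = [[0, -1, 2], [-8, -5, 14], [-4, -2, 6]]. v must be orthogonal to every row; (row 1) × (row 2) = [-4, -16, -8], so take v_2 = [1, 4, 2]^T.
λ = -2: A - (-2)I = [[-2, -1, 2], [-8, -7, 14], [-4, -2, 4]]. v must be orthogonal to every row; (row 1) × (row 2) = [0, 12, 6], so take v_3 = [0, -2, -1]^T.
V = [v_1 v_2 v_3] = [[-1, 1, 0], [-5, 4, -2], [-2, 2, -1]] has det V = -1, so V^{-1} = adj(V)/det V = [[0, -1, 2], [1, -1, 2], [2, 0, -1]].
Modal coordinates z(0) = V^{-1} x(0): 0·1 + (-1)·2 + 2·(-1) = -4; 1·1 + (-1)·2 + 2·(-1) = -3; 2·1 + 0·2 + (-1)·(-1) = 3; so z(0) = [-4, -3, 3]^T.
x_2(t) = Σ_i (v_i)_2 · z_i(0) · e^{λ_i t} (row 2 of V times the modal terms).
x_2(1.0) = (-5)·(-4)·e^{-5·1.0} + 4·(-3)·e^{-4·1.0} + (-2)·3·e^{-2·1.0} = 20·0.006738 + (-12)·0.018316 + (-6)·0.135335 = -0.8970.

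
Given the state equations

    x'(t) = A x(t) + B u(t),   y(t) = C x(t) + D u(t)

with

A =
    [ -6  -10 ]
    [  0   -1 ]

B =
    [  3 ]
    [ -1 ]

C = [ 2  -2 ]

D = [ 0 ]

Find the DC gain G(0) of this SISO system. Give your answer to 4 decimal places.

G(0) = C(-A)^{-1}B + D = -C A^{-1} B + D.
det A = 6, so A^{-1} = (1/6)·adj(A) = [[-1/6, 5/3], [0, -1]]
A^{-1} B = [-13/6, 1]^T
C A^{-1} B = -19/3
G(0) = D - C A^{-1} B = 0 - (-19/3) = 19/3 ≈ 6.3333

6.3333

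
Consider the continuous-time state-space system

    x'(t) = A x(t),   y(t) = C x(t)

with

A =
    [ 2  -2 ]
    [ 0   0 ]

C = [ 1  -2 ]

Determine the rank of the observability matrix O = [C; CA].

2

CA = [[2, -2]]
Observability matrix O = [C; CA] = [[1, -2], [2, -2]]
det(O) = 1·(-2) - (-2)·2 = -2 - (-4) = 2 ≠ 0, so rank(O) = 2.
rank(O) = 2 = n, so the pair (A, C) is completely observable.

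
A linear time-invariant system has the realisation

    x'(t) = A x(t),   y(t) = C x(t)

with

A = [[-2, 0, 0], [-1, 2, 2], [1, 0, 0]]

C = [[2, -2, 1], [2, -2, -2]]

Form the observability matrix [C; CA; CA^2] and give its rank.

3

CA = [[-1, -4, -4], [-4, -4, -4]]
CA^2 = [[2, -8, -8], [8, -8, -8]]
Observability matrix O = [C; CA; CA^2] = [[2, -2, 1], [2, -2, -2], [-1, -4, -4], [-4, -4, -4], [2, -8, -8], [8, -8, -8]]
Take the 3×3 submatrix of O formed by rows 1, 2, 3: [[2, -2, 1], [2, -2, -2], [-1, -4, -4]]. Its determinant is 2·((-2)·(-4) - (-2)·(-4)) - (-2)·(2·(-4) - (-2)·(-1)) + 1·(2·(-4) - (-2)·(-1)) = 2·0 - (-2)·(-10) + 1·(-10) = -30 ≠ 0.
So rank(O) ≥ 3; since O has 3 columns, rank(O) = 3.
rank(O) = 3 = n, so the pair (A, C) is completely observable.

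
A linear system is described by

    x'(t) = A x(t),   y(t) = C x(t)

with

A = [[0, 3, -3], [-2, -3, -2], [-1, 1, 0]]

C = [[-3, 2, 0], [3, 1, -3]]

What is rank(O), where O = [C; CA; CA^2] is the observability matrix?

CA = [[-4, -15, 5], [1, 3, -11]]
CA^2 = [[25, 38, 42], [5, -17, -9]]
Observability matrix O = [C; CA; CA^2] = [[-3, 2, 0], [3, 1, -3], [-4, -15, 5], [1, 3, -11], [25, 38, 42], [5, -17, -9]]
Take the 3×3 submatrix of O formed by rows 1, 2, 3: [[-3, 2, 0], [3, 1, -3], [-4, -15, 5]]. Its determinant is (-3)·(1·5 - (-3)·(-15)) - 2·(3·5 - (-3)·(-4)) + 0·(3·(-15) - 1·(-4)) = (-3)·(-40) - 2·3 + 0·(-41) = 114 ≠ 0.
So rank(O) ≥ 3; since O has 3 columns, rank(O) = 3.
rank(O) = 3 = n, so the pair (A, C) is completely observable.

3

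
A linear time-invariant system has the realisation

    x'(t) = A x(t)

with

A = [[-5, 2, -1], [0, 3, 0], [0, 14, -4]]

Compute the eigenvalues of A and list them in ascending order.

det(sI - A) = s^3 - (tr A)s^2 + (M11 + M22 + M33)s - det A, where Mii is the 2×2 principal minor of A obtained by deleting row i and column i.
tr A = (-5) + 3 + (-4) = -6; M11 = 3·(-4) - 0·14 = -12 - 0 = -12; M22 = (-5)·(-4) - (-1)·0 = 20 - 0 = 20; M33 = (-5)·3 - 2·0 = -15 - 0 = -15; sum of minors = -7.
det A = (-5)·(3·(-4) - 0·14) - 2·(0·(-4) - 0·0) + (-1)·(0·14 - 3·0) = (-5)·(-12) - 2·0 + (-1)·0 = 60.
So p(s) = det(sI - A) = s^3 + 6s^2 - 7s - 60.
Rational-root test: any integer root divides -60. Testing small divisors, s = 3 works: p(3) = 27 + 54 + (-21) + (-60) = 0, so (s - 3) is a factor.
Dividing, p(s) = (s - 3)(s^2 + 9s + 20).
Factor s^2 + 9s + 20: two numbers with sum -9 and product 20 are -4 and -5, so s^2 + 9s + 20 = (s + 4)(s + 5).
Hence p(s) = (s - 3) (s + 4) (s + 5), with roots -5, -4, 3.
At least one eigenvalue has non-negative real part, so the system is not asymptotically stable.

-5, -4, 3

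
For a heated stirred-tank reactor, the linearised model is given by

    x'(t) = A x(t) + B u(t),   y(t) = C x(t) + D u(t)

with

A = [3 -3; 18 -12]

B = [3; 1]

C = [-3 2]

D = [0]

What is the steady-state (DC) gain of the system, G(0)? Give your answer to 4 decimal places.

G(0) = C(-A)^{-1}B + D = -C A^{-1} B + D.
det A = 18, so A^{-1} = (1/18)·adj(A) = [[-2/3, 1/6], [-1, 1/6]]
A^{-1} B = [-11/6, -17/6]^T
C A^{-1} B = -1/6
G(0) = D - C A^{-1} B = 0 - (-1/6) = 1/6 ≈ 0.1667

0.1667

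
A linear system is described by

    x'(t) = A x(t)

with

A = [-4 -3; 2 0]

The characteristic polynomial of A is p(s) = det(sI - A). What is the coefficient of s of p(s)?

For a 2×2 matrix, det(sI - A) = s^2 - (tr A)s + det A.
tr A = -4, det A = 6.
So p(s) = s^2 + 4s + 6.
The coefficient of s is 4.

4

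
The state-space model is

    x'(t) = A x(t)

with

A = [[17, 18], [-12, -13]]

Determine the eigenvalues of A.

det(sI - A) = s^2 - (tr A)s + det A, with tr A = 17 + (-13) = 4 and det A = 17·(-13) - 18·(-12) = -221 - (-216) = -5.
So p(s) = det(sI - A) = s^2 - 4s - 5.
Factor s^2 - 4s - 5: two numbers with sum 4 and product -5 are 5 and -1, so s^2 - 4s - 5 = (s - 5)(s + 1).
Hence p(s) = (s - 5) (s + 1), with roots -1, 5.
At least one eigenvalue has non-negative real part, so the system is not asymptotically stable.

-1, 5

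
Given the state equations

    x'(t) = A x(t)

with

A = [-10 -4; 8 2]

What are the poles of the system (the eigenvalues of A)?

det(sI - A) = s^2 - (tr A)s + det A, with tr A = (-10) + 2 = -8 and det A = (-10)·2 - (-4)·8 = -20 - (-32) = 12.
So p(s) = det(sI - A) = s^2 + 8s + 12.
Factor s^2 + 8s + 12: two numbers with sum -8 and product 12 are -2 and -6, so s^2 + 8s + 12 = (s + 2)(s + 6).
Hence p(s) = (s + 2) (s + 6), with roots -6, -2.
All eigenvalues have negative real part, so the system is asymptotically stable.

-6, -2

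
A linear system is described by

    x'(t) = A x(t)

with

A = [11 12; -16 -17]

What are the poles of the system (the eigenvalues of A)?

-5, -1

det(sI - A) = s^2 - (tr A)s + det A, with tr A = 11 + (-17) = -6 and det A = 11·(-17) - 12·(-16) = -187 - (-192) = 5.
So p(s) = det(sI - A) = s^2 + 6s + 5.
Factor s^2 + 6s + 5: two numbers with sum -6 and product 5 are -1 and -5, so s^2 + 6s + 5 = (s + 1)(s + 5).
Hence p(s) = (s + 1) (s + 5), with roots -5, -1.
All eigenvalues have negative real part, so the system is asymptotically stable.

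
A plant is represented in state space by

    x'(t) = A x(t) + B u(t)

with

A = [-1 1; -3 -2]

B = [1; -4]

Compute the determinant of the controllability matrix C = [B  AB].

AB = [[-5], [5]]
Controllability matrix C = [B  AB] = [[1, -5], [-4, 5]]
det(C) = 1·5 - (-5)·(-4) = 5 - 20 = -15
Since det(C) ≠ 0, rank(C) = 2 and the system is completely controllable.

-15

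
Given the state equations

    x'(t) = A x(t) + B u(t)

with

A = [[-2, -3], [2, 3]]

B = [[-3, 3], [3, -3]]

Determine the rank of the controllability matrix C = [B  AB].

AB = [[-3, 3], [3, -3]]
Controllability matrix C = [B  AB] = [[-3, 3, -3, 3], [3, -3, 3, -3]]
Every column of C is a scalar multiple of column 1 = [-3, 3] (multipliers 1, -1, 1, -1), so the columns span a one-dimensional space.
C ≠ 0, hence rank(C) = 1.
rank(C) = 1 < n = 2, so the pair (A, B) is not completely controllable.

1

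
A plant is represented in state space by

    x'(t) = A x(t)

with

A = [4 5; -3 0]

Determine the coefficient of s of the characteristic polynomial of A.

-4

For a 2×2 matrix, det(sI - A) = s^2 - (tr A)s + det A.
tr A = 4, det A = 15.
So p(s) = s^2 - 4s + 15.
The coefficient of s is -4.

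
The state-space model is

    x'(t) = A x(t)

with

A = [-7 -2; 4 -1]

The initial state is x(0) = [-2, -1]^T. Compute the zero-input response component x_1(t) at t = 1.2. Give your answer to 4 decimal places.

0.0696

det(sI - A) = s^2 - (tr A)s + det A, with tr A = (-7) + (-1) = -8 and det A = (-7)·(-1) - (-2)·4 = 7 - (-8) = 15.
So p(s) = det(sI - A) = s^2 + 8s + 15.
Factor s^2 + 8s + 15: two numbers with sum -8 and product 15 are -3 and -5, so s^2 + 8s + 15 = (s + 3)(s + 5).
Hence p(s) = (s + 3) (s + 5), with roots -5, -3.
The eigenvalues -5, -3 are distinct and real, so A is diagonalisable and x(t) = e^{At} x(0) = V diag(e^{λ_i t}) V^{-1} x(0), where the columns of V are the eigenvectors.
λ = -5: A - (-5)I = [[-2, -2], [4, 4]]. Row 1 gives (-2)·v1 + (-2)·v2 = 0, so take v_1 = [1, -1]^T.
λ = -3: A - (-3)I = [[-4, -2], [4, 2]]. Row 1 gives (-4)·v1 + (-2)·v2 = 0, so take v_2 = [-1, 2]^T.
V = [v_1 v_2] = [[1, -1], [-1, 2]] has det V = 1, so V^{-1} = adj(V)/det V = [[2, 1], [1, 1]].
Modal coordinates z(0) = V^{-1} x(0): 2·(-2) + 1·(-1) = -5; 1·(-2) + 1·(-1) = -3; so z(0) = [-5, -3]^T.
x_1(t) = Σ_i (v_i)_1 · z_i(0) · e^{λ_i t} (row 1 of V times the modal terms).
x_1(1.2) = 1·(-5)·e^{-5·1.2} + (-1)·(-3)·e^{-3·1.2} = (-5)·0.002479 + 3·0.027324 = 0.0696.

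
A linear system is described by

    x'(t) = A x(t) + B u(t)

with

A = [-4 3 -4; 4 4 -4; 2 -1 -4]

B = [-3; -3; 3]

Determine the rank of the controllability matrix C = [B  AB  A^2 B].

3

AB = [[-9], [-36], [-15]]
A^2B = [[-12], [-120], [78]]
Controllability matrix C = [B  AB  A^2B] = [[-3, -9, -12], [-3, -36, -120], [3, -15, 78]]
det(C) = (-3)·((-36)·78 - (-120)·(-15)) - (-9)·((-3)·78 - (-120)·3) + (-12)·((-3)·(-15) - (-36)·3) = (-3)·(-4608) - (-9)·126 + (-12)·153 = 13122 ≠ 0, so rank(C) = 3.
rank(C) = 3 = n, so the pair (A, B) is completely controllable.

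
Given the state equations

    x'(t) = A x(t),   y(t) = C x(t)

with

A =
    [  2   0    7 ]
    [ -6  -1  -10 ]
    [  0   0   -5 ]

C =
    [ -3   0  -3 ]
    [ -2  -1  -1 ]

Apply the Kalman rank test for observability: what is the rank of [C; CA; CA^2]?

2

CA = [[-6, 0, -6], [2, 1, 1]]
CA^2 = [[-12, 0, -12], [-2, -1, -1]]
Observability matrix O = [C; CA; CA^2] = [[-3, 0, -3], [-2, -1, -1], [-6, 0, -6], [2, 1, 1], [-12, 0, -12], [-2, -1, -1]]
The columns c1, c2, c3 of O are linearly dependent: -c1 + c2 + c3 = 0 (check each entry), so rank(O) ≤ 2.
The 2×2 minor from rows 1, 2, columns 1, 2 is (-3)·(-1) - 0·(-2) = 3 - 0 = 3 ≠ 0, so rank(O) = 2.
rank(O) = 2 < n = 3, so the pair (A, C) is not completely observable.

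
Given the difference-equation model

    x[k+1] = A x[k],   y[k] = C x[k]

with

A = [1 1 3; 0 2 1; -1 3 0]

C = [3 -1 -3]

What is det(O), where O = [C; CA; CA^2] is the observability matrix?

CA = [[6, -8, 8]]
CA^2 = [[-2, 14, 10]]
Observability matrix O = [C; CA; CA^2] = [[3, -1, -3], [6, -8, 8], [-2, 14, 10]]
Expanding along the first row, det(O) = 3·((-8)·10 - 8·14) - (-1)·(6·10 - 8·(-2)) + (-3)·(6·14 - (-8)·(-2)) = 3·(-192) - (-1)·76 + (-3)·68 = -704
Since det(O) ≠ 0, rank(O) = 3 and the system is completely observable.

-704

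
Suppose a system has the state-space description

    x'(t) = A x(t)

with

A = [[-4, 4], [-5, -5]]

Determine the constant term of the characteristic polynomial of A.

For a 2×2 matrix, det(sI - A) = s^2 - (tr A)s + det A.
tr A = -9, det A = 40.
So p(s) = s^2 + 9s + 40.
The constant term is 40.

40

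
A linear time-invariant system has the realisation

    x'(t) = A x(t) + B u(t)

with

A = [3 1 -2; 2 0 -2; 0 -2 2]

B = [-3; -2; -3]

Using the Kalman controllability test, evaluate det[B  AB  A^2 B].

AB = [[-5], [0], [-2]]
A^2B = [[-11], [-6], [-4]]
Controllability matrix C = [B  AB  A^2B] = [[-3, -5, -11], [-2, 0, -6], [-3, -2, -4]]
Expanding along the first row, det(C) = (-3)·(0·(-4) - (-6)·(-2)) - (-5)·((-2)·(-4) - (-6)·(-3)) + (-11)·((-2)·(-2) - 0·(-3)) = (-3)·(-12) - (-5)·(-10) + (-11)·4 = -58
Since det(C) ≠ 0, rank(C) = 3 and the system is completely controllable.

-58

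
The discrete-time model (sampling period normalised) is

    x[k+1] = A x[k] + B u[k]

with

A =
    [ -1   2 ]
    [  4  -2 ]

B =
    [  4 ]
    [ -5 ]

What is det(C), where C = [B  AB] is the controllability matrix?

AB = [[-14], [26]]
Controllability matrix C = [B  AB] = [[4, -14], [-5, 26]]
det(C) = 4·26 - (-14)·(-5) = 104 - 70 = 34
Since det(C) ≠ 0, rank(C) = 2 and the system is completely controllable.

34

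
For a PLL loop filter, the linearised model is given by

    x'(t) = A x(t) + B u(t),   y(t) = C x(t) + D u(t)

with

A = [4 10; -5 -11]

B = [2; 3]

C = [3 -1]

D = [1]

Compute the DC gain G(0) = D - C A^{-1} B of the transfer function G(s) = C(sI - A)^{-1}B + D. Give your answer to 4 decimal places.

G(0) = C(-A)^{-1}B + D = -C A^{-1} B + D.
det A = 6, so A^{-1} = (1/6)·adj(A) = [[-11/6, -5/3], [5/6, 2/3]]
A^{-1} B = [-26/3, 11/3]^T
C A^{-1} B = -89/3
G(0) = D - C A^{-1} B = 1 - (-89/3) = 92/3 ≈ 30.6667

30.6667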